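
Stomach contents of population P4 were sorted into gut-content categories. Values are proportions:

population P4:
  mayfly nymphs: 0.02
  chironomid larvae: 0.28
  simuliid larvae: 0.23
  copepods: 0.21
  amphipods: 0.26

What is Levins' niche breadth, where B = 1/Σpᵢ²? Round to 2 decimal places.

4.11

Σpᵢ² = 0.02² + 0.28² + 0.23² + 0.21² + 0.26² = 0.0004 + 0.0784 + 0.0529 + 0.0441 + 0.0676 = 0.2434
B = 1 / 0.2434 = 4.1085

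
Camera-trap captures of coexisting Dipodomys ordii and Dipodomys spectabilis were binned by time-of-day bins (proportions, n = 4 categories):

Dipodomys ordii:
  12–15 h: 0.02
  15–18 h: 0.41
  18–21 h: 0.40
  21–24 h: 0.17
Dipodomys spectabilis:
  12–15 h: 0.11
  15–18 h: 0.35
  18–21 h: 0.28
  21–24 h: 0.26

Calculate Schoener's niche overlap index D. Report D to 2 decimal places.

0.82

Σ|p₁ᵢ − p₂ᵢ| = 0.09 + 0.06 + 0.12 + 0.09 = 0.36
D = 1 − ½ × 0.36 = 1 − 0.180 = 0.8200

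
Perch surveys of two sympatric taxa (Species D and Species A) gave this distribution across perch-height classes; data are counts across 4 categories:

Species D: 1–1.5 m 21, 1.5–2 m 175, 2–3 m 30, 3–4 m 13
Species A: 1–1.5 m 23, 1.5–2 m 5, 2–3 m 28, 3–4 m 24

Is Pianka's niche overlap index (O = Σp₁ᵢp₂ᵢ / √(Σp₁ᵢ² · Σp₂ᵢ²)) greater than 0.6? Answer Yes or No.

Proportions for Species D (n=239): 21/239=0.0879, 175/239=0.7322, 30/239=0.1255, 13/239=0.0544
Proportions for Species A (n=80): 23/80=0.2875, 5/80=0.0625, 28/80=0.3500, 24/80=0.3000
Σ p₁ᵢp₂ᵢ = 0.025271 + 0.045763 + 0.043925 + 0.016320 = 0.131279
Σp_1ᵢ² = 0.0879² + 0.7322² + 0.1255² + 0.0544² = 0.007726 + 0.536117 + 0.015750 + 0.002959 = 0.562552
Σp_2ᵢ² = 0.2875² + 0.0625² + 0.3500² + 0.3000² = 0.082656 + 0.003906 + 0.122500 + 0.090000 = 0.299062
O = 0.131279 / √(0.562552 × 0.299062) = 0.131279 / 0.4101682 = 0.3201
O = 0.3201 < 0.6 → No.

No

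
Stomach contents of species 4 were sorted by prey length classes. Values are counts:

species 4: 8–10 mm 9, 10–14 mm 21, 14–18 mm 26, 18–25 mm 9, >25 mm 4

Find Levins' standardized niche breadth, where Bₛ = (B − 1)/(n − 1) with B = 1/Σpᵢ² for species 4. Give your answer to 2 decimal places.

Proportions for species 4 (n=69): 9/69=0.1304, 21/69=0.3043, 26/69=0.3768, 9/69=0.1304, 4/69=0.0580
Σpᵢ² = 0.1304² + 0.3043² + 0.3768² + 0.1304² + 0.0580² = 0.017004 + 0.092598 + 0.141978 + 0.017004 + 0.003364 = 0.271948
B = 1 / 0.271948 = 3.6772
Bₛ = (B − 1)/(n − 1) = (3.6772 − 1)/(5 − 1) = 2.6772/4 = 0.6693

0.67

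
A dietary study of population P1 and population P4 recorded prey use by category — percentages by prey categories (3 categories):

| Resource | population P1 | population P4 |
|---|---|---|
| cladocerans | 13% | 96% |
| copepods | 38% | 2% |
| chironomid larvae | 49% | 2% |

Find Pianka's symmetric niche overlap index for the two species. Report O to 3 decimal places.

0.234

Convert percentages to proportions (divide by 100).
Σ p₁ᵢp₂ᵢ = 0.1248 + 0.0076 + 0.0098 = 0.1422
Σp_1ᵢ² = 0.13² + 0.38² + 0.49² = 0.0169 + 0.1444 + 0.2401 = 0.4014
Σp_2ᵢ² = 0.96² + 0.02² + 0.02² = 0.9216 + 0.0004 + 0.0004 = 0.9224
O = 0.1422 / √(0.4014 × 0.9224) = 0.1422 / 0.608483 = 0.23370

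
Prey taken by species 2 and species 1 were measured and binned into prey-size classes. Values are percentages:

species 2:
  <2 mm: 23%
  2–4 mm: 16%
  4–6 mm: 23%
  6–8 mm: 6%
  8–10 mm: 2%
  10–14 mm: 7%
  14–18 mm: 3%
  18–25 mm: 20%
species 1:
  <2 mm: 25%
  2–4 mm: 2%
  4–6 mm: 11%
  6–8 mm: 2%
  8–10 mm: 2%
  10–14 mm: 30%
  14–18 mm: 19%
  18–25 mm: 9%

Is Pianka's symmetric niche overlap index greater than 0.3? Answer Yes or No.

Yes

Convert percentages to proportions (divide by 100).
Σ p₁ᵢp₂ᵢ = 0.0575 + 0.0032 + 0.0253 + 0.0012 + 0.0004 + 0.0210 + 0.0057 + 0.0180 = 0.1323
Σp_1ᵢ² = 0.23² + 0.16² + 0.23² + 0.06² + 0.02² + 0.07² + 0.03² + 0.20² = 0.0529 + 0.0256 + 0.0529 + 0.0036 + 0.0004 + 0.0049 + 0.0009 + 0.0400 = 0.1812
Σp_2ᵢ² = 0.25² + 0.02² + 0.11² + 0.02² + 0.02² + 0.30² + 0.19² + 0.09² = 0.0625 + 0.0004 + 0.0121 + 0.0004 + 0.0004 + 0.0900 + 0.0361 + 0.0081 = 0.2100
O = 0.1323 / √(0.1812 × 0.2100) = 0.1323 / 0.19507 = 0.6782
O = 0.6782 > 0.3 → Yes.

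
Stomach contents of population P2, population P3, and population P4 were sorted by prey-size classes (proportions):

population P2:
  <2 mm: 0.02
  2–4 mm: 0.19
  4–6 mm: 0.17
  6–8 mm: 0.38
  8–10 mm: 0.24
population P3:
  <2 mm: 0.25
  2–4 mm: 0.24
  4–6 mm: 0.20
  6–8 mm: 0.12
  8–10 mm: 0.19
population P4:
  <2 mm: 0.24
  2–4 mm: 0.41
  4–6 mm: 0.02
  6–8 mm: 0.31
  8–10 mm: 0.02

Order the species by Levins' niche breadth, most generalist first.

Σp_P2ᵢ² = 0.02² + 0.19² + 0.17² + 0.38² + 0.24² = 0.0004 + 0.0361 + 0.0289 + 0.1444 + 0.0576 = 0.2674
B_P2 = 1 / 0.2674 = 3.7397
Σp_P3ᵢ² = 0.25² + 0.24² + 0.20² + 0.12² + 0.19² = 0.0625 + 0.0576 + 0.0400 + 0.0144 + 0.0361 = 0.2106
B_P3 = 1 / 0.2106 = 4.7483
Σp_P4ᵢ² = 0.24² + 0.41² + 0.02² + 0.31² + 0.02² = 0.0576 + 0.1681 + 0.0004 + 0.0961 + 0.0004 = 0.3226
B_P4 = 1 / 0.3226 = 3.0998
Ranking by B (broadest → narrowest): population P3 (4.75) > population P2 (3.74) > population P4 (3.10)

population P3 > population P2 > population P4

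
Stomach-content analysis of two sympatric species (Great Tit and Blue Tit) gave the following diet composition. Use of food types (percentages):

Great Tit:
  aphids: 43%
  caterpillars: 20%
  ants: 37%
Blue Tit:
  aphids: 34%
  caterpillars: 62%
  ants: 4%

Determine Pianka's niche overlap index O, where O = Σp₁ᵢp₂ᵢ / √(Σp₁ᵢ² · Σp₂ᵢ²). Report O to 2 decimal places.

Convert percentages to proportions (divide by 100).
Σ p₁ᵢp₂ᵢ = 0.1462 + 0.1240 + 0.0148 = 0.2850
Σp_1ᵢ² = 0.43² + 0.20² + 0.37² = 0.1849 + 0.0400 + 0.1369 = 0.3618
Σp_2ᵢ² = 0.34² + 0.62² + 0.04² = 0.1156 + 0.3844 + 0.0016 = 0.5016
O = 0.2850 / √(0.3618 × 0.5016) = 0.2850 / 0.42600 = 0.6690

0.67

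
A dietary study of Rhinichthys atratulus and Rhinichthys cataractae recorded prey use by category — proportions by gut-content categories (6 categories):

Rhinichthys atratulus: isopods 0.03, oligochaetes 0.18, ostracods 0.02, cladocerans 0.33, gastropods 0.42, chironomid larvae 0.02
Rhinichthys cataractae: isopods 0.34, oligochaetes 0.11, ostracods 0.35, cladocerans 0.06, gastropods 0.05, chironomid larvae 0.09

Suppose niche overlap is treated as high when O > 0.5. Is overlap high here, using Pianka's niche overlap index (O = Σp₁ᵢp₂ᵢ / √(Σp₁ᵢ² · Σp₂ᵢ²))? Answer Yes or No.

No

Σ p₁ᵢp₂ᵢ = 0.0102 + 0.0198 + 0.0070 + 0.0198 + 0.0210 + 0.0018 = 0.0796
Σp_1ᵢ² = 0.03² + 0.18² + 0.02² + 0.33² + 0.42² + 0.02² = 0.0009 + 0.0324 + 0.0004 + 0.1089 + 0.1764 + 0.0004 = 0.3194
Σp_2ᵢ² = 0.34² + 0.11² + 0.35² + 0.06² + 0.05² + 0.09² = 0.1156 + 0.0121 + 0.1225 + 0.0036 + 0.0025 + 0.0081 = 0.2644
O = 0.0796 / √(0.3194 × 0.2644) = 0.0796 / 0.29060 = 0.2739
O = 0.2739 < 0.5 → No.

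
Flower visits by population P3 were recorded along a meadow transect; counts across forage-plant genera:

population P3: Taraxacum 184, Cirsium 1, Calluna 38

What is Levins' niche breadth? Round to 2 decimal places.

1.41

Proportions for population P3 (n=223): 184/223=0.8251, 1/223=0.0045, 38/223=0.1704
Σpᵢ² = 0.8251² + 0.0045² + 0.1704² = 0.680790 + 0.000020 + 0.029036 = 0.709846
B = 1 / 0.709846 = 1.4088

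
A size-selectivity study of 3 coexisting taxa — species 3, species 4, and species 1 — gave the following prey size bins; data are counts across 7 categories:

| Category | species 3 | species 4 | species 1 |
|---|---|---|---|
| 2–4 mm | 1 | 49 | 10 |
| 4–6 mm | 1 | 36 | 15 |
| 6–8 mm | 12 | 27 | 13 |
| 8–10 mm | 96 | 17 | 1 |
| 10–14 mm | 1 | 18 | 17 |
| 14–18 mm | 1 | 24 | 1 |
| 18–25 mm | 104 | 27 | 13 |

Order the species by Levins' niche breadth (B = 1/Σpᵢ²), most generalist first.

species 4 > species 1 > species 3

Proportions for species 3 (n=216): 1/216=0.0046, 1/216=0.0046, 12/216=0.0556, 96/216=0.4444, 1/216=0.0046, 1/216=0.0046, 104/216=0.4815
Proportions for species 4 (n=198): 49/198=0.2475, 36/198=0.1818, 27/198=0.1364, 17/198=0.0859, 18/198=0.0909, 24/198=0.1212, 27/198=0.1364
Proportions for species 1 (n=70): 10/70=0.1429, 15/70=0.2143, 13/70=0.1857, 1/70=0.0143, 17/70=0.2429, 1/70=0.0143, 13/70=0.1857
Σp_3ᵢ² = 0.0046² + 0.0046² + 0.0556² + 0.4444² + 0.0046² + 0.0046² + 0.4815² = 0.000021 + 0.000021 + 0.003091 + 0.197491 + 0.000021 + 0.000021 + 0.231842 = 0.432508
B_3 = 1 / 0.432508 = 2.3121
Σp_4ᵢ² = 0.2475² + 0.1818² + 0.1364² + 0.0859² + 0.0909² + 0.1212² + 0.1364² = 0.061256 + 0.033051 + 0.018605 + 0.007379 + 0.008263 + 0.014689 + 0.018605 = 0.161848
B_4 = 1 / 0.161848 = 6.1786
Σp_1ᵢ² = 0.1429² + 0.2143² + 0.1857² + 0.0143² + 0.2429² + 0.0143² + 0.1857² = 0.020420 + 0.045924 + 0.034484 + 0.000204 + 0.059000 + 0.000204 + 0.034484 = 0.194720
B_1 = 1 / 0.194720 = 5.1356
Ranking by B (broadest → narrowest): species 4 (6.18) > species 1 (5.14) > species 3 (2.31)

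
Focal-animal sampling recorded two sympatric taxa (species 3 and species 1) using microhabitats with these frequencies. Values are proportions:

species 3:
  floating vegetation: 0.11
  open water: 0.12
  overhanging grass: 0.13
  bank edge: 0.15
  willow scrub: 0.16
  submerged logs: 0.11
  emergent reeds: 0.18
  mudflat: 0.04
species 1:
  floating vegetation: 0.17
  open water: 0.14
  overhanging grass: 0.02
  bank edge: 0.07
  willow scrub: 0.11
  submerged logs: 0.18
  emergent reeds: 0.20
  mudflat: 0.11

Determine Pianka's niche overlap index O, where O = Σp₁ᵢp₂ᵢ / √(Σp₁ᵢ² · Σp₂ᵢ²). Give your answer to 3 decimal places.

Σ p₁ᵢp₂ᵢ = 0.0187 + 0.0168 + 0.0026 + 0.0105 + 0.0176 + 0.0198 + 0.0360 + 0.0044 = 0.1264
Σp_1ᵢ² = 0.11² + 0.12² + 0.13² + 0.15² + 0.16² + 0.11² + 0.18² + 0.04² = 0.0121 + 0.0144 + 0.0169 + 0.0225 + 0.0256 + 0.0121 + 0.0324 + 0.0016 = 0.1376
Σp_2ᵢ² = 0.17² + 0.14² + 0.02² + 0.07² + 0.11² + 0.18² + 0.20² + 0.11² = 0.0289 + 0.0196 + 0.0004 + 0.0049 + 0.0121 + 0.0324 + 0.0400 + 0.0121 = 0.1504
O = 0.1264 / √(0.1376 × 0.1504) = 0.1264 / 0.143858 = 0.87864

0.879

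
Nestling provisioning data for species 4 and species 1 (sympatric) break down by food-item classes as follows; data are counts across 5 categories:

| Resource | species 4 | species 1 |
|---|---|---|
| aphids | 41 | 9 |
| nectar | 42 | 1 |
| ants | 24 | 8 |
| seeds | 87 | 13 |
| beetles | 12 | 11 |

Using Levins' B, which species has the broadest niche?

Proportions for species 4 (n=206): 41/206=0.1990, 42/206=0.2039, 24/206=0.1165, 87/206=0.4223, 12/206=0.0583
Proportions for species 1 (n=42): 9/42=0.2143, 1/42=0.0238, 8/42=0.1905, 13/42=0.3095, 11/42=0.2619
Σp_4ᵢ² = 0.1990² + 0.2039² + 0.1165² + 0.4223² + 0.0583² = 0.039601 + 0.041575 + 0.013572 + 0.178337 + 0.003399 = 0.276484
B_4 = 1 / 0.276484 = 3.6168
Σp_1ᵢ² = 0.2143² + 0.0238² + 0.1905² + 0.3095² + 0.2619² = 0.045924 + 0.000566 + 0.036290 + 0.095790 + 0.068592 = 0.247162
B_1 = 1 / 0.247162 = 4.0459
Highest B → broadest niche (most generalist): species 1 (B = 4.05).

species 1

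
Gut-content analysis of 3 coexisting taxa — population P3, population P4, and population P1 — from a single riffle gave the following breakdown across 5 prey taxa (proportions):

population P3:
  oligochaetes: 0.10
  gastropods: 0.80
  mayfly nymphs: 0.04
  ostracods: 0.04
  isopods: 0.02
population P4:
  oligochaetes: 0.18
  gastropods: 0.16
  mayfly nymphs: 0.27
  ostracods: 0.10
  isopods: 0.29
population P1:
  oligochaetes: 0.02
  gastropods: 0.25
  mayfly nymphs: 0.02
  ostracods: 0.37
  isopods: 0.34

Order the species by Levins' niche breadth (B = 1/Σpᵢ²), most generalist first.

Σp_P3ᵢ² = 0.10² + 0.80² + 0.04² + 0.04² + 0.02² = 0.0100 + 0.6400 + 0.0016 + 0.0016 + 0.0004 = 0.6536
B_P3 = 1 / 0.6536 = 1.5300
Σp_P4ᵢ² = 0.18² + 0.16² + 0.27² + 0.10² + 0.29² = 0.0324 + 0.0256 + 0.0729 + 0.0100 + 0.0841 = 0.2250
B_P4 = 1 / 0.2250 = 4.4444
Σp_P1ᵢ² = 0.02² + 0.25² + 0.02² + 0.37² + 0.34² = 0.0004 + 0.0625 + 0.0004 + 0.1369 + 0.1156 = 0.3158
B_P1 = 1 / 0.3158 = 3.1666
Ranking by B (broadest → narrowest): population P4 (4.44) > population P1 (3.17) > population P3 (1.53)

population P4 > population P1 > population P3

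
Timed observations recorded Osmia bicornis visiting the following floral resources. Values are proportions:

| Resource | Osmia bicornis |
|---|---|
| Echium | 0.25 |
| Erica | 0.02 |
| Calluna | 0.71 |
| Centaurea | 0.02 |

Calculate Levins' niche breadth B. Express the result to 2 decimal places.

1.76

Σpᵢ² = 0.25² + 0.02² + 0.71² + 0.02² = 0.0625 + 0.0004 + 0.5041 + 0.0004 = 0.5674
B = 1 / 0.5674 = 1.7624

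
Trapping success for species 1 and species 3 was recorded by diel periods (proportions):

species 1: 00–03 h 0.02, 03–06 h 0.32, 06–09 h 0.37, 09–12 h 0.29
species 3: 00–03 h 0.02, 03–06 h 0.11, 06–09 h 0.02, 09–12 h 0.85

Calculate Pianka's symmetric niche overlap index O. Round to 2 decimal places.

0.59

Σ p₁ᵢp₂ᵢ = 0.0004 + 0.0352 + 0.0074 + 0.2465 = 0.2895
Σp_1ᵢ² = 0.02² + 0.32² + 0.37² + 0.29² = 0.0004 + 0.1024 + 0.1369 + 0.0841 = 0.3238
Σp_2ᵢ² = 0.02² + 0.11² + 0.02² + 0.85² = 0.0004 + 0.0121 + 0.0004 + 0.7225 = 0.7354
O = 0.2895 / √(0.3238 × 0.7354) = 0.2895 / 0.48798 = 0.5933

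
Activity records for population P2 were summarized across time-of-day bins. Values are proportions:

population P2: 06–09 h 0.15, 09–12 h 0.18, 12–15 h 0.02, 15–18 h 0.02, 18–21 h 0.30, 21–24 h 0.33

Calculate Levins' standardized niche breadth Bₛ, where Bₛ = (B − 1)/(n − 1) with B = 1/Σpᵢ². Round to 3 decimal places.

Σpᵢ² = 0.15² + 0.18² + 0.02² + 0.02² + 0.30² + 0.33² = 0.0225 + 0.0324 + 0.0004 + 0.0004 + 0.0900 + 0.1089 = 0.2546
B = 1 / 0.2546 = 3.92773
Bₛ = (B − 1)/(n − 1) = (3.92773 − 1)/(6 − 1) = 2.92773/5 = 0.58555

0.586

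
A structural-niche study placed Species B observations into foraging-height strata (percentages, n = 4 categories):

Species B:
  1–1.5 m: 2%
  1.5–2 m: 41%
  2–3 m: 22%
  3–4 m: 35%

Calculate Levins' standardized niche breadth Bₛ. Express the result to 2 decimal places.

0.65

Convert percentages to proportions (divide by 100).
Σpᵢ² = 0.02² + 0.41² + 0.22² + 0.35² = 0.0004 + 0.1681 + 0.0484 + 0.1225 = 0.3394
B = 1 / 0.3394 = 2.9464
Bₛ = (B − 1)/(n − 1) = (2.9464 − 1)/(4 − 1) = 1.9464/3 = 0.6488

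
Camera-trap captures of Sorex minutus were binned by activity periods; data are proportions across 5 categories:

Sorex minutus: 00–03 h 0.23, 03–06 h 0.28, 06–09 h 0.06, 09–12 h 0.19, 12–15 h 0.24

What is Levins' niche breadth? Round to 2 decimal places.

Σpᵢ² = 0.23² + 0.28² + 0.06² + 0.19² + 0.24² = 0.0529 + 0.0784 + 0.0036 + 0.0361 + 0.0576 = 0.2286
B = 1 / 0.2286 = 4.3745

4.37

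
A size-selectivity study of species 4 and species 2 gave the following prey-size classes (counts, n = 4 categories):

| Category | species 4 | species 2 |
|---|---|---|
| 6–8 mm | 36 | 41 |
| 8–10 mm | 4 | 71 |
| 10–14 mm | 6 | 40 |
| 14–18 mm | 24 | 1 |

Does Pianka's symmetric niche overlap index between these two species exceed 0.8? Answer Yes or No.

No

Proportions for species 4 (n=70): 36/70=0.5143, 4/70=0.0571, 6/70=0.0857, 24/70=0.3429
Proportions for species 2 (n=153): 41/153=0.2680, 71/153=0.4641, 40/153=0.2614, 1/153=0.0065
Σ p₁ᵢp₂ᵢ = 0.137832 + 0.026500 + 0.022402 + 0.002229 = 0.188963
Σp_1ᵢ² = 0.5143² + 0.0571² + 0.0857² + 0.3429² = 0.264504 + 0.003260 + 0.007344 + 0.117580 = 0.392688
Σp_2ᵢ² = 0.2680² + 0.4641² + 0.2614² + 0.0065² = 0.071824 + 0.215389 + 0.068330 + 0.000042 = 0.355585
O = 0.188963 / √(0.392688 × 0.355585) = 0.188963 / 0.3736763 = 0.5057
O = 0.5057 < 0.8 → No.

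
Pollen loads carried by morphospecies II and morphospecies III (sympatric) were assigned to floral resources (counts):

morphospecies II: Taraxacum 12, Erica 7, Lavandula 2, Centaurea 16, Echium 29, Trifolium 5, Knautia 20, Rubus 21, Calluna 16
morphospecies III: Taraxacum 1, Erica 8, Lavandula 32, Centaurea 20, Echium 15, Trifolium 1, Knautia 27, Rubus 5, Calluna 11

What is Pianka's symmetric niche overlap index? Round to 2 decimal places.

0.68

Proportions for morphospecies II (n=128): 12/128=0.0938, 7/128=0.0547, 2/128=0.0156, 16/128=0.1250, 29/128=0.2266, 5/128=0.0391, 20/128=0.1563, 21/128=0.1641, 16/128=0.1250
Proportions for morphospecies III (n=120): 1/120=0.0083, 8/120=0.0667, 32/120=0.2667, 20/120=0.1667, 15/120=0.1250, 1/120=0.0083, 27/120=0.2250, 5/120=0.0417, 11/120=0.0917
Σ p₁ᵢp₂ᵢ = 0.000779 + 0.003648 + 0.004161 + 0.020838 + 0.028325 + 0.000325 + 0.035168 + 0.006843 + 0.011463 = 0.111550
Σp_1ᵢ² = 0.0938² + 0.0547² + 0.0156² + 0.1250² + 0.2266² + 0.0391² + 0.1563² + 0.1641² + 0.1250² = 0.008798 + 0.002992 + 0.000243 + 0.015625 + 0.051348 + 0.001529 + 0.024430 + 0.026929 + 0.015625 = 0.147519
Σp_2ᵢ² = 0.0083² + 0.0667² + 0.2667² + 0.1667² + 0.1250² + 0.0083² + 0.2250² + 0.0417² + 0.0917² = 0.000069 + 0.004449 + 0.071129 + 0.027789 + 0.015625 + 0.000069 + 0.050625 + 0.001739 + 0.008409 = 0.179903
O = 0.111550 / √(0.147519 × 0.179903) = 0.111550 / 0.1629083 = 0.6847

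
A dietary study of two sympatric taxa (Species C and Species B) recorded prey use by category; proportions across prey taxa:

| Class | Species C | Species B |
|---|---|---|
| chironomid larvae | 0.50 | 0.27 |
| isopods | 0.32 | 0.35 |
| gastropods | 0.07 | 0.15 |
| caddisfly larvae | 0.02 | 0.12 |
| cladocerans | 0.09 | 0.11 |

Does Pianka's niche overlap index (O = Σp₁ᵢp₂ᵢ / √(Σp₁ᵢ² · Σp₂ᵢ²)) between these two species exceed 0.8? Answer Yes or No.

Yes

Σ p₁ᵢp₂ᵢ = 0.1350 + 0.1120 + 0.0105 + 0.0024 + 0.0099 = 0.2698
Σp_1ᵢ² = 0.50² + 0.32² + 0.07² + 0.02² + 0.09² = 0.2500 + 0.1024 + 0.0049 + 0.0004 + 0.0081 = 0.3658
Σp_2ᵢ² = 0.27² + 0.35² + 0.15² + 0.12² + 0.11² = 0.0729 + 0.1225 + 0.0225 + 0.0144 + 0.0121 = 0.2444
O = 0.2698 / √(0.3658 × 0.2444) = 0.2698 / 0.29900 = 0.9023
O = 0.9023 > 0.8 → Yes.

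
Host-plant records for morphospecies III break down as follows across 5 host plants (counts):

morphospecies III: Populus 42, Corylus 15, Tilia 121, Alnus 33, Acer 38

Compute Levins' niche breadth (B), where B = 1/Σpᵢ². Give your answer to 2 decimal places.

Proportions for morphospecies III (n=249): 42/249=0.1687, 15/249=0.0602, 121/249=0.4859, 33/249=0.1325, 38/249=0.1526
Σpᵢ² = 0.1687² + 0.0602² + 0.4859² + 0.1325² + 0.1526² = 0.028460 + 0.003624 + 0.236099 + 0.017556 + 0.023287 = 0.309026
B = 1 / 0.309026 = 3.2360

3.24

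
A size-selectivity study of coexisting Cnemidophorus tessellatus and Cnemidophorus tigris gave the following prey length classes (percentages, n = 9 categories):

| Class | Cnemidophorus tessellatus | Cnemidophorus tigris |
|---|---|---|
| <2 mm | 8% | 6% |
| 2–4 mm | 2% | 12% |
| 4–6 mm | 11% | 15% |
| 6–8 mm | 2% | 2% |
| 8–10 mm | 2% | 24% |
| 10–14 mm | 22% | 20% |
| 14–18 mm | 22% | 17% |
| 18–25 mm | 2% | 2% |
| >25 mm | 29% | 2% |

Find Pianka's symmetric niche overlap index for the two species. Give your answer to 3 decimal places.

Convert percentages to proportions (divide by 100).
Σ p₁ᵢp₂ᵢ = 0.0048 + 0.0024 + 0.0165 + 0.0004 + 0.0048 + 0.0440 + 0.0374 + 0.0004 + 0.0058 = 0.1165
Σp_1ᵢ² = 0.08² + 0.02² + 0.11² + 0.02² + 0.02² + 0.22² + 0.22² + 0.02² + 0.29² = 0.0064 + 0.0004 + 0.0121 + 0.0004 + 0.0004 + 0.0484 + 0.0484 + 0.0004 + 0.0841 = 0.2010
Σp_2ᵢ² = 0.06² + 0.12² + 0.15² + 0.02² + 0.24² + 0.20² + 0.17² + 0.02² + 0.02² = 0.0036 + 0.0144 + 0.0225 + 0.0004 + 0.0576 + 0.0400 + 0.0289 + 0.0004 + 0.0004 = 0.1682
O = 0.1165 / √(0.2010 × 0.1682) = 0.1165 / 0.183870 = 0.63360

0.634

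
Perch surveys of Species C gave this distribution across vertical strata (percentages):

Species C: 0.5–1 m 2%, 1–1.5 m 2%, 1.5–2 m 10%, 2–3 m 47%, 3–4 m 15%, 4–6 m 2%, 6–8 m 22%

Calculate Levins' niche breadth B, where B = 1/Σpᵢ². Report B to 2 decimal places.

Convert percentages to proportions (divide by 100).
Σpᵢ² = 0.02² + 0.02² + 0.10² + 0.47² + 0.15² + 0.02² + 0.22² = 0.0004 + 0.0004 + 0.0100 + 0.2209 + 0.0225 + 0.0004 + 0.0484 = 0.3030
B = 1 / 0.3030 = 3.3003

3.30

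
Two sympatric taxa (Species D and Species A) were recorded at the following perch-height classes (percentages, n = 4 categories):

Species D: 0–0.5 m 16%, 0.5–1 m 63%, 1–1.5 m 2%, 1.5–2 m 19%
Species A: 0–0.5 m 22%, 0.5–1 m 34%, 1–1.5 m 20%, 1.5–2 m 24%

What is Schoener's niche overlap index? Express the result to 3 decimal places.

Convert percentages to proportions (divide by 100).
Σ|p₁ᵢ − p₂ᵢ| = 0.06 + 0.29 + 0.18 + 0.05 = 0.58
D = 1 − ½ × 0.58 = 1 − 0.290 = 0.71000

0.710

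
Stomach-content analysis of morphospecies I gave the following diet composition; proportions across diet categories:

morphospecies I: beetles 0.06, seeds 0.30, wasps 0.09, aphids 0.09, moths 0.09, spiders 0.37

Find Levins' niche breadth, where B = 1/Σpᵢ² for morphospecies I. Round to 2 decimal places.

3.92

Σpᵢ² = 0.06² + 0.30² + 0.09² + 0.09² + 0.09² + 0.37² = 0.0036 + 0.0900 + 0.0081 + 0.0081 + 0.0081 + 0.1369 = 0.2548
B = 1 / 0.2548 = 3.9246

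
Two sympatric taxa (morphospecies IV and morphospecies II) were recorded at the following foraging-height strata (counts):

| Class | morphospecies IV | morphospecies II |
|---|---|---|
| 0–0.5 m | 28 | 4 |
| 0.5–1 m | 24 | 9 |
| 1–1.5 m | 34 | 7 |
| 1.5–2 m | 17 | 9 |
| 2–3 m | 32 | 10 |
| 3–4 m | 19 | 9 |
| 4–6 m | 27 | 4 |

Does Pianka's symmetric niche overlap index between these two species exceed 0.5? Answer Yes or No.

Proportions for morphospecies IV (n=181): 28/181=0.1547, 24/181=0.1326, 34/181=0.1878, 17/181=0.0939, 32/181=0.1768, 19/181=0.1050, 27/181=0.1492
Proportions for morphospecies II (n=52): 4/52=0.0769, 9/52=0.1731, 7/52=0.1346, 9/52=0.1731, 10/52=0.1923, 9/52=0.1731, 4/52=0.0769
Σ p₁ᵢp₂ᵢ = 0.011896 + 0.022953 + 0.025278 + 0.016254 + 0.033999 + 0.018176 + 0.011473 = 0.140029
Σp_1ᵢ² = 0.1547² + 0.1326² + 0.1878² + 0.0939² + 0.1768² + 0.1050² + 0.1492² = 0.023932 + 0.017583 + 0.035269 + 0.008817 + 0.031258 + 0.011025 + 0.022261 = 0.150145
Σp_2ᵢ² = 0.0769² + 0.1731² + 0.1346² + 0.1731² + 0.1923² + 0.1731² + 0.0769² = 0.005914 + 0.029964 + 0.018117 + 0.029964 + 0.036979 + 0.029964 + 0.005914 = 0.156816
O = 0.140029 / √(0.150145 × 0.156816) = 0.140029 / 0.1534443 = 0.9126
O = 0.9126 > 0.5 → Yes.

Yes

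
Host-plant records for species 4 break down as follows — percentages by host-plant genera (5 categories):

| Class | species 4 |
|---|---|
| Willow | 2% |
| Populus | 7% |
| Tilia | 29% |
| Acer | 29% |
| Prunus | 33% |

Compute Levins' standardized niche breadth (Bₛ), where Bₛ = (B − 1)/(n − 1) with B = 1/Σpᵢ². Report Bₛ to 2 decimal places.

0.64

Convert percentages to proportions (divide by 100).
Σpᵢ² = 0.02² + 0.07² + 0.29² + 0.29² + 0.33² = 0.0004 + 0.0049 + 0.0841 + 0.0841 + 0.1089 = 0.2824
B = 1 / 0.2824 = 3.5411
Bₛ = (B − 1)/(n − 1) = (3.5411 − 1)/(5 − 1) = 2.5411/4 = 0.6353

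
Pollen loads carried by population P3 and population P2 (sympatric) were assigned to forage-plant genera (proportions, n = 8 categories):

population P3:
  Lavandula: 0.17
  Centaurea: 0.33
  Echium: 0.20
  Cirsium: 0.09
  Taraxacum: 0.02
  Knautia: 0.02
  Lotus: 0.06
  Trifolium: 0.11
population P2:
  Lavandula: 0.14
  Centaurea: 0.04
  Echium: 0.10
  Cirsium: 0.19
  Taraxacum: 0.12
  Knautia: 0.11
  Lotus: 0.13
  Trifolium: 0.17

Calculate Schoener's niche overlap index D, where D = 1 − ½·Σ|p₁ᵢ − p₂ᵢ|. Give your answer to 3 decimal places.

0.580

Σ|p₁ᵢ − p₂ᵢ| = 0.03 + 0.29 + 0.10 + 0.10 + 0.10 + 0.09 + 0.07 + 0.06 = 0.84
D = 1 − ½ × 0.84 = 1 − 0.420 = 0.58000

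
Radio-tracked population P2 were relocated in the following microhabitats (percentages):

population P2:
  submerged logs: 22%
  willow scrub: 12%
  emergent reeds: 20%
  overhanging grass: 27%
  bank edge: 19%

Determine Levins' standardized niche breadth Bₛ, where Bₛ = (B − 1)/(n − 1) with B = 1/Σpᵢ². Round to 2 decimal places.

0.93

Convert percentages to proportions (divide by 100).
Σpᵢ² = 0.22² + 0.12² + 0.20² + 0.27² + 0.19² = 0.0484 + 0.0144 + 0.0400 + 0.0729 + 0.0361 = 0.2118
B = 1 / 0.2118 = 4.7214
Bₛ = (B − 1)/(n − 1) = (4.7214 − 1)/(5 − 1) = 3.7214/4 = 0.9304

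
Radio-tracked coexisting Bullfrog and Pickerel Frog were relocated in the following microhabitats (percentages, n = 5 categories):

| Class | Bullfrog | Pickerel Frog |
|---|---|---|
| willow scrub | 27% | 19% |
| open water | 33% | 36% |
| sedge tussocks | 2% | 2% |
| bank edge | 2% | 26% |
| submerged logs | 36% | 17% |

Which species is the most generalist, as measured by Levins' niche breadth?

Convert percentages to proportions (divide by 100).
Σp_Bullᵢ² = 0.27² + 0.33² + 0.02² + 0.02² + 0.36² = 0.0729 + 0.1089 + 0.0004 + 0.0004 + 0.1296 = 0.3122
B_Bull = 1 / 0.3122 = 3.2031
Σp_Frogᵢ² = 0.19² + 0.36² + 0.02² + 0.26² + 0.17² = 0.0361 + 0.1296 + 0.0004 + 0.0676 + 0.0289 = 0.2626
B_Frog = 1 / 0.2626 = 3.8081
Highest B → broadest niche (most generalist): Pickerel Frog (B = 3.81).

Pickerel Frog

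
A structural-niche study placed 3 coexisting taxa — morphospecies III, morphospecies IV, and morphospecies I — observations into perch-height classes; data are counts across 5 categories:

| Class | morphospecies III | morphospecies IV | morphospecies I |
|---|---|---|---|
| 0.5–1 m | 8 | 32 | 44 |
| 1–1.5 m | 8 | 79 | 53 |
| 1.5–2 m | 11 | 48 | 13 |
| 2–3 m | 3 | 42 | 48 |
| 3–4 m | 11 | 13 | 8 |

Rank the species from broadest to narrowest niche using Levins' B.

morphospecies III > morphospecies IV > morphospecies I

Proportions for morphospecies III (n=41): 8/41=0.1951, 8/41=0.1951, 11/41=0.2683, 3/41=0.0732, 11/41=0.2683
Proportions for morphospecies IV (n=214): 32/214=0.1495, 79/214=0.3692, 48/214=0.2243, 42/214=0.1963, 13/214=0.0607
Proportions for morphospecies I (n=166): 44/166=0.2651, 53/166=0.3193, 13/166=0.0783, 48/166=0.2892, 8/166=0.0482
Σp_IIIᵢ² = 0.1951² + 0.1951² + 0.2683² + 0.0732² + 0.2683² = 0.038064 + 0.038064 + 0.071985 + 0.005358 + 0.071985 = 0.225456
B_III = 1 / 0.225456 = 4.4355
Σp_IVᵢ² = 0.1495² + 0.3692² + 0.2243² + 0.1963² + 0.0607² = 0.022350 + 0.136309 + 0.050310 + 0.038534 + 0.003684 = 0.251187
B_IV = 1 / 0.251187 = 3.9811
Σp_Iᵢ² = 0.2651² + 0.3193² + 0.0783² + 0.2892² + 0.0482² = 0.070278 + 0.101952 + 0.006131 + 0.083637 + 0.002323 = 0.264321
B_I = 1 / 0.264321 = 3.7833
Ranking by B (broadest → narrowest): morphospecies III (4.44) > morphospecies IV (3.98) > morphospecies I (3.78)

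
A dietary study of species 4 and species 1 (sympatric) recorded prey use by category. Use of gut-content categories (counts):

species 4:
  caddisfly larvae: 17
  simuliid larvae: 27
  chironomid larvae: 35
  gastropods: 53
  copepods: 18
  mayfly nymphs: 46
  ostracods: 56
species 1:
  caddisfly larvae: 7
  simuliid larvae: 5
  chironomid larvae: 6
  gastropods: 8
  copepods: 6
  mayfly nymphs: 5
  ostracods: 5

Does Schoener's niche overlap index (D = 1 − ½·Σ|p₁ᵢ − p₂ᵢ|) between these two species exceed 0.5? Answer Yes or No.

Proportions for species 4 (n=252): 17/252=0.0675, 27/252=0.1071, 35/252=0.1389, 53/252=0.2103, 18/252=0.0714, 46/252=0.1825, 56/252=0.2222
Proportions for species 1 (n=42): 7/42=0.1667, 5/42=0.1190, 6/42=0.1429, 8/42=0.1905, 6/42=0.1429, 5/42=0.1190, 5/42=0.1190
Σ|p₁ᵢ − p₂ᵢ| = 0.0992 + 0.0119 + 0.0040 + 0.0198 + 0.0715 + 0.0635 + 0.1032 = 0.3731
D = 1 − ½ × 0.3731 = 1 − 0.18655 = 0.81345
D = 0.81345 > 0.5 → Yes.

Yes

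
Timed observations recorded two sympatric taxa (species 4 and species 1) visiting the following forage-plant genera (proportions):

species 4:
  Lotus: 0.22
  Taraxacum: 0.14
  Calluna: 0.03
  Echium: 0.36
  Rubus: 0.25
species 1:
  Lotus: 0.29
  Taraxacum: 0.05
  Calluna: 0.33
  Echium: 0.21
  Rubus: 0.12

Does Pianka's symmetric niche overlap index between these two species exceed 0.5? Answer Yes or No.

Yes

Σ p₁ᵢp₂ᵢ = 0.0638 + 0.0070 + 0.0099 + 0.0756 + 0.0300 = 0.1863
Σp_1ᵢ² = 0.22² + 0.14² + 0.03² + 0.36² + 0.25² = 0.0484 + 0.0196 + 0.0009 + 0.1296 + 0.0625 = 0.2610
Σp_2ᵢ² = 0.29² + 0.05² + 0.33² + 0.21² + 0.12² = 0.0841 + 0.0025 + 0.1089 + 0.0441 + 0.0144 = 0.2540
O = 0.1863 / √(0.2610 × 0.2540) = 0.1863 / 0.25748 = 0.7236
O = 0.7236 > 0.5 → Yes.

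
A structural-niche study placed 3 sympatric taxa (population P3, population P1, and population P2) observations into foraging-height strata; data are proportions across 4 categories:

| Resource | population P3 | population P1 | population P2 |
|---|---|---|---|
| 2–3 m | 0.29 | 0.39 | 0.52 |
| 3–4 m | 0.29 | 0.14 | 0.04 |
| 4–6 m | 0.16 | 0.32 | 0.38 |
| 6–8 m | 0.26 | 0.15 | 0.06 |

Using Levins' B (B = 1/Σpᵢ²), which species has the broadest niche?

population P3

Σp_P3ᵢ² = 0.29² + 0.29² + 0.16² + 0.26² = 0.0841 + 0.0841 + 0.0256 + 0.0676 = 0.2614
B_P3 = 1 / 0.2614 = 3.8256
Σp_P1ᵢ² = 0.39² + 0.14² + 0.32² + 0.15² = 0.1521 + 0.0196 + 0.1024 + 0.0225 = 0.2966
B_P1 = 1 / 0.2966 = 3.3715
Σp_P2ᵢ² = 0.52² + 0.04² + 0.38² + 0.06² = 0.2704 + 0.0016 + 0.1444 + 0.0036 = 0.4200
B_P2 = 1 / 0.4200 = 2.3810
Highest B → broadest niche (most generalist): population P3 (B = 3.83).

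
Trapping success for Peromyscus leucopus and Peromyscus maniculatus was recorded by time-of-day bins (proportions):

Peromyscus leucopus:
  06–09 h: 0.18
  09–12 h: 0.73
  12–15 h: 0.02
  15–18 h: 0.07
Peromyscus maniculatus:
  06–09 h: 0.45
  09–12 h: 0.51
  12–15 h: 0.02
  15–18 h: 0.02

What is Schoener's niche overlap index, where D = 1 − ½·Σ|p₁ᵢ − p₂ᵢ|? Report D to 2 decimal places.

0.73

Σ|p₁ᵢ − p₂ᵢ| = 0.27 + 0.22 + 0.00 + 0.05 = 0.54
D = 1 − ½ × 0.54 = 1 − 0.270 = 0.7300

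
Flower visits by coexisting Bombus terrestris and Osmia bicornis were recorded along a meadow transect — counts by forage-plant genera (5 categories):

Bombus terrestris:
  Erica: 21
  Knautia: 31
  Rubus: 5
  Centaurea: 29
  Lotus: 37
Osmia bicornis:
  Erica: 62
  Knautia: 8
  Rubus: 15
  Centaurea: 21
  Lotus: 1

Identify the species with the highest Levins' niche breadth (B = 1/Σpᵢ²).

Bombus terrestris

Proportions for Bombus terrestris (n=123): 21/123=0.1707, 31/123=0.2520, 5/123=0.0407, 29/123=0.2358, 37/123=0.3008
Proportions for Osmia bicornis (n=107): 62/107=0.5794, 8/107=0.0748, 15/107=0.1402, 21/107=0.1963, 1/107=0.0093
Σp_terrᵢ² = 0.1707² + 0.2520² + 0.0407² + 0.2358² + 0.3008² = 0.029138 + 0.063504 + 0.001656 + 0.055602 + 0.090481 = 0.240381
B_terr = 1 / 0.240381 = 4.1601
Σp_bicoᵢ² = 0.5794² + 0.0748² + 0.1402² + 0.1963² + 0.0093² = 0.335704 + 0.005595 + 0.019656 + 0.038534 + 0.000086 = 0.399575
B_bico = 1 / 0.399575 = 2.5027
Highest B → broadest niche (most generalist): Bombus terrestris (B = 4.16).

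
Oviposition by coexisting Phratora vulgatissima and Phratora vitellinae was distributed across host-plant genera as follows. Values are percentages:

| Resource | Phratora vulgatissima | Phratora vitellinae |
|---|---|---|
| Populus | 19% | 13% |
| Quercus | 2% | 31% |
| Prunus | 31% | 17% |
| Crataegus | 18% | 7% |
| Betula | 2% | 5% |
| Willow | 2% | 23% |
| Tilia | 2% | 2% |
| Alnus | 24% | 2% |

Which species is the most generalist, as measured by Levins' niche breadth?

Convert percentages to proportions (divide by 100).
Σp_vulgᵢ² = 0.19² + 0.02² + 0.31² + 0.18² + 0.02² + 0.02² + 0.02² + 0.24² = 0.0361 + 0.0004 + 0.0961 + 0.0324 + 0.0004 + 0.0004 + 0.0004 + 0.0576 = 0.2238
B_vulg = 1 / 0.2238 = 4.4683
Σp_viteᵢ² = 0.13² + 0.31² + 0.17² + 0.07² + 0.05² + 0.23² + 0.02² + 0.02² = 0.0169 + 0.0961 + 0.0289 + 0.0049 + 0.0025 + 0.0529 + 0.0004 + 0.0004 = 0.2030
B_vite = 1 / 0.2030 = 4.9261
Highest B → broadest niche (most generalist): Phratora vitellinae (B = 4.93).

Phratora vitellinae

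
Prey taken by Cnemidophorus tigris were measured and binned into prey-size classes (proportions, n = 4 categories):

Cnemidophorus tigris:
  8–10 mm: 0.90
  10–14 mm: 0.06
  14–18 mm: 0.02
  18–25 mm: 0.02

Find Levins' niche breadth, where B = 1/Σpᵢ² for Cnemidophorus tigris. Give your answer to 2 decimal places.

Σpᵢ² = 0.90² + 0.06² + 0.02² + 0.02² = 0.8100 + 0.0036 + 0.0004 + 0.0004 = 0.8144
B = 1 / 0.8144 = 1.2279

1.23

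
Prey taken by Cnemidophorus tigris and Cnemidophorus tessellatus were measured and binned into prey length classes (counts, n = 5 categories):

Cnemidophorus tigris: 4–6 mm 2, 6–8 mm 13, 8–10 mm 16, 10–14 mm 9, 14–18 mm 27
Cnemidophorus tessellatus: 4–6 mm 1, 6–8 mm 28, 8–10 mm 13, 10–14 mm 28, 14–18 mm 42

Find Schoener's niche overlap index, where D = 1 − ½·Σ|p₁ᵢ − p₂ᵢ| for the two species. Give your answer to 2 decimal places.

Proportions for Cnemidophorus tigris (n=67): 2/67=0.0299, 13/67=0.1940, 16/67=0.2388, 9/67=0.1343, 27/67=0.4030
Proportions for Cnemidophorus tessellatus (n=112): 1/112=0.0089, 28/112=0.2500, 13/112=0.1161, 28/112=0.2500, 42/112=0.3750
Σ|p₁ᵢ − p₂ᵢ| = 0.0210 + 0.0560 + 0.1227 + 0.1157 + 0.0280 = 0.3434
D = 1 − ½ × 0.3434 = 1 − 0.17170 = 0.82830

0.83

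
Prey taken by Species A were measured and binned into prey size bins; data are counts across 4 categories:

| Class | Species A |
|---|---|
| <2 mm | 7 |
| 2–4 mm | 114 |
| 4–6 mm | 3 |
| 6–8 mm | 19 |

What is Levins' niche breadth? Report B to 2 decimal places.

Proportions for Species A (n=143): 7/143=0.0490, 114/143=0.7972, 3/143=0.0210, 19/143=0.1329
Σpᵢ² = 0.0490² + 0.7972² + 0.0210² + 0.1329² = 0.002401 + 0.635528 + 0.000441 + 0.017662 = 0.656032
B = 1 / 0.656032 = 1.5243

1.52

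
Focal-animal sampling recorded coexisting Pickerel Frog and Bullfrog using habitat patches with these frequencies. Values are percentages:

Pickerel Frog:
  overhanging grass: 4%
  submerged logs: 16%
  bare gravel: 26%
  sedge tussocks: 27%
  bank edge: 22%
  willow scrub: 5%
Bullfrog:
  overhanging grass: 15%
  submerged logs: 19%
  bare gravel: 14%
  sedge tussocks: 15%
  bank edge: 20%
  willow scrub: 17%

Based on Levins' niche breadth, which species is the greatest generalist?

Bullfrog

Convert percentages to proportions (divide by 100).
Σp_Frogᵢ² = 0.04² + 0.16² + 0.26² + 0.27² + 0.22² + 0.05² = 0.0016 + 0.0256 + 0.0676 + 0.0729 + 0.0484 + 0.0025 = 0.2186
B_Frog = 1 / 0.2186 = 4.5746
Σp_Bullᵢ² = 0.15² + 0.19² + 0.14² + 0.15² + 0.20² + 0.17² = 0.0225 + 0.0361 + 0.0196 + 0.0225 + 0.0400 + 0.0289 = 0.1696
B_Bull = 1 / 0.1696 = 5.8962
Highest B → broadest niche (most generalist): Bullfrog (B = 5.90).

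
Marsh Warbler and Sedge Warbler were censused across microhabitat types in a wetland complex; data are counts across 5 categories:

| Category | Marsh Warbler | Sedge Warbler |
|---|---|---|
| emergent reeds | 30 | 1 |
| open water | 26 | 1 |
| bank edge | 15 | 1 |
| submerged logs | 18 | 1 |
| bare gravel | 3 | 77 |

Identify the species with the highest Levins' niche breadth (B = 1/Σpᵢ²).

Marsh Warbler

Proportions for Marsh Warbler (n=92): 30/92=0.3261, 26/92=0.2826, 15/92=0.1630, 18/92=0.1957, 3/92=0.0326
Proportions for Sedge Warbler (n=81): 1/81=0.0123, 1/81=0.0123, 1/81=0.0123, 1/81=0.0123, 77/81=0.9506
Σp_Marsᵢ² = 0.3261² + 0.2826² + 0.1630² + 0.1957² + 0.0326² = 0.106341 + 0.079863 + 0.026569 + 0.038298 + 0.001063 = 0.252134
B_Mars = 1 / 0.252134 = 3.9661
Σp_Sedgᵢ² = 0.0123² + 0.0123² + 0.0123² + 0.0123² + 0.9506² = 0.000151 + 0.000151 + 0.000151 + 0.000151 + 0.903640 = 0.904244
B_Sedg = 1 / 0.904244 = 1.1059
Highest B → broadest niche (most generalist): Marsh Warbler (B = 3.97).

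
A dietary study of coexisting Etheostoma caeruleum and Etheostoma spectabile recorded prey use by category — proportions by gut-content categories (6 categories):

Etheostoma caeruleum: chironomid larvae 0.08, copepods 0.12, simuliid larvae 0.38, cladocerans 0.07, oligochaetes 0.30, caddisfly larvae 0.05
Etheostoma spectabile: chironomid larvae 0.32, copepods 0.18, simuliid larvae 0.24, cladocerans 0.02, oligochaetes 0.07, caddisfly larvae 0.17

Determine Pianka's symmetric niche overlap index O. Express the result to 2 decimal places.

Σ p₁ᵢp₂ᵢ = 0.0256 + 0.0216 + 0.0912 + 0.0014 + 0.0210 + 0.0085 = 0.1693
Σp_1ᵢ² = 0.08² + 0.12² + 0.38² + 0.07² + 0.30² + 0.05² = 0.0064 + 0.0144 + 0.1444 + 0.0049 + 0.0900 + 0.0025 = 0.2626
Σp_2ᵢ² = 0.32² + 0.18² + 0.24² + 0.02² + 0.07² + 0.17² = 0.1024 + 0.0324 + 0.0576 + 0.0004 + 0.0049 + 0.0289 = 0.2266
O = 0.1693 / √(0.2626 × 0.2266) = 0.1693 / 0.24394 = 0.6940

0.69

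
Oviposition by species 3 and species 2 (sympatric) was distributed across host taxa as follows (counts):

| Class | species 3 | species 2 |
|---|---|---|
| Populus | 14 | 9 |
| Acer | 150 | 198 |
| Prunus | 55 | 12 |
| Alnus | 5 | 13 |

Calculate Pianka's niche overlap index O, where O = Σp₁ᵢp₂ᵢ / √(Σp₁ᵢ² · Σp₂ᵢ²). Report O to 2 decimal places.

0.96

Proportions for species 3 (n=224): 14/224=0.0625, 150/224=0.6696, 55/224=0.2455, 5/224=0.0223
Proportions for species 2 (n=232): 9/232=0.0388, 198/232=0.8534, 12/232=0.0517, 13/232=0.0560
Σ p₁ᵢp₂ᵢ = 0.002425 + 0.571437 + 0.012692 + 0.001249 = 0.587803
Σp_1ᵢ² = 0.0625² + 0.6696² + 0.2455² + 0.0223² = 0.003906 + 0.448364 + 0.060270 + 0.000497 = 0.513037
Σp_2ᵢ² = 0.0388² + 0.8534² + 0.0517² + 0.0560² = 0.001505 + 0.728292 + 0.002673 + 0.003136 = 0.735606
O = 0.587803 / √(0.513037 × 0.735606) = 0.587803 / 0.6143233 = 0.9568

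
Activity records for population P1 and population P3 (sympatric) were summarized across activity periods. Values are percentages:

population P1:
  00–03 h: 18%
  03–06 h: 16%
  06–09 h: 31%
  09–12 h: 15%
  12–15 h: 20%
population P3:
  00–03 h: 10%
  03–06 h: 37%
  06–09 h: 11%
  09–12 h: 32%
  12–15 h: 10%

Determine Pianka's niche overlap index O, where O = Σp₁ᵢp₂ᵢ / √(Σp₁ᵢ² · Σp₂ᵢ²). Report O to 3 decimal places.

Convert percentages to proportions (divide by 100).
Σ p₁ᵢp₂ᵢ = 0.0180 + 0.0592 + 0.0341 + 0.0480 + 0.0200 = 0.1793
Σp_1ᵢ² = 0.18² + 0.16² + 0.31² + 0.15² + 0.20² = 0.0324 + 0.0256 + 0.0961 + 0.0225 + 0.0400 = 0.2166
Σp_2ᵢ² = 0.10² + 0.37² + 0.11² + 0.32² + 0.10² = 0.0100 + 0.1369 + 0.0121 + 0.1024 + 0.0100 = 0.2714
O = 0.1793 / √(0.2166 × 0.2714) = 0.1793 / 0.242457 = 0.73951

0.740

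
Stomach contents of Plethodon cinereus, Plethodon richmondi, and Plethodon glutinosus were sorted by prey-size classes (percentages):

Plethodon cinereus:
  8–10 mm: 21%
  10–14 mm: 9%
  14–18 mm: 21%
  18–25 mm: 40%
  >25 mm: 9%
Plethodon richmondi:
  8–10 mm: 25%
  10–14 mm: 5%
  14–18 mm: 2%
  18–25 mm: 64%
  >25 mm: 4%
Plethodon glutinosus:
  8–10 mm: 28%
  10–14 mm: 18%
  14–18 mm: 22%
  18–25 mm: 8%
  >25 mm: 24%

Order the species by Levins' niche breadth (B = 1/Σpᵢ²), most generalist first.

Convert percentages to proportions (divide by 100).
Σp_cineᵢ² = 0.21² + 0.09² + 0.21² + 0.40² + 0.09² = 0.0441 + 0.0081 + 0.0441 + 0.1600 + 0.0081 = 0.2644
B_cine = 1 / 0.2644 = 3.7821
Σp_richᵢ² = 0.25² + 0.05² + 0.02² + 0.64² + 0.04² = 0.0625 + 0.0025 + 0.0004 + 0.4096 + 0.0016 = 0.4766
B_rich = 1 / 0.4766 = 2.0982
Σp_glutᵢ² = 0.28² + 0.18² + 0.22² + 0.08² + 0.24² = 0.0784 + 0.0324 + 0.0484 + 0.0064 + 0.0576 = 0.2232
B_glut = 1 / 0.2232 = 4.4803
Ranking by B (broadest → narrowest): Plethodon glutinosus (4.48) > Plethodon cinereus (3.78) > Plethodon richmondi (2.10)

Plethodon glutinosus > Plethodon cinereus > Plethodon richmondi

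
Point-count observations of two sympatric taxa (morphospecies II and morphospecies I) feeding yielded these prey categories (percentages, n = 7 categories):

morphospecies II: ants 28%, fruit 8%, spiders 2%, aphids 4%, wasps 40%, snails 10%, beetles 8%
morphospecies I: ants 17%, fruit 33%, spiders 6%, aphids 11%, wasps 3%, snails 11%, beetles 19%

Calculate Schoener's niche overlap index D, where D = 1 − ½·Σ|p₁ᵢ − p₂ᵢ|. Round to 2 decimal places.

0.52

Convert percentages to proportions (divide by 100).
Σ|p₁ᵢ − p₂ᵢ| = 0.11 + 0.25 + 0.04 + 0.07 + 0.37 + 0.01 + 0.11 = 0.96
D = 1 − ½ × 0.96 = 1 − 0.480 = 0.5200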